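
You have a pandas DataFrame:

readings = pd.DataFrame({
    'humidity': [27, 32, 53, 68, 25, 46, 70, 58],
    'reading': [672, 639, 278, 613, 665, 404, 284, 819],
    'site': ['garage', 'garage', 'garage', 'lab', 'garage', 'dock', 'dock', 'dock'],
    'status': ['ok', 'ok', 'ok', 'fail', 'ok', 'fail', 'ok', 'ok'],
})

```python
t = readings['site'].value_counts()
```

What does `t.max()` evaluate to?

value_counts of site:
site
garage    4
dock      3
lab       1
Name: count, dtype: int64
Finally, max of the resulting series = 4.

4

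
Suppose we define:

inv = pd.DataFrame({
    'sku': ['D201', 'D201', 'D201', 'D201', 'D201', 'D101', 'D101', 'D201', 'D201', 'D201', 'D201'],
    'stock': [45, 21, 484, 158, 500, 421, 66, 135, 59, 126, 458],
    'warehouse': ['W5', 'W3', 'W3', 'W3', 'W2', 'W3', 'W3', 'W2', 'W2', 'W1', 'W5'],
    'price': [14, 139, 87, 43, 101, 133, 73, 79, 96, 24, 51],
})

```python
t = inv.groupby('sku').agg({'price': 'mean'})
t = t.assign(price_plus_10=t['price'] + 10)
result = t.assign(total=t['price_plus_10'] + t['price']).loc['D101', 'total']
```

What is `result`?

group by sku, mean of price:
           price
sku             
D101  103.000000
D201   70.444444
add column price_plus_10 = t['price'] + 10:
           price  price_plus_10
sku                            
D101  103.000000     113.000000
D201   70.444444      80.444444
add column total = t['price_plus_10'] + t['price']:
           price  price_plus_10       total
sku                                        
D101  103.000000     113.000000  216.000000
D201   70.444444      80.444444  150.888889
Taking the value at row 'D101', column 'total' gives 216.0.

216.0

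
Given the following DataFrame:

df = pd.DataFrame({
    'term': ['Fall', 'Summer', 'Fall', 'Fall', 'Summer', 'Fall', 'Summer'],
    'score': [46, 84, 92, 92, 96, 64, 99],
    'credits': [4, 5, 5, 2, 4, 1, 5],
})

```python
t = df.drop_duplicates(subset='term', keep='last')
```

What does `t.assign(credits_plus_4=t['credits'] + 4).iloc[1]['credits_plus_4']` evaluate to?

drop duplicate term (keep=last):
     term  score  credits
5    Fall     64        1
6  Summer     99        5
add column credits_plus_4 = t['credits'] + 4:
     term  score  credits  credits_plus_4
5    Fall     64        1               5
6  Summer     99        5               9
Then the value at position 1, column 'credits_plus_4': 9

9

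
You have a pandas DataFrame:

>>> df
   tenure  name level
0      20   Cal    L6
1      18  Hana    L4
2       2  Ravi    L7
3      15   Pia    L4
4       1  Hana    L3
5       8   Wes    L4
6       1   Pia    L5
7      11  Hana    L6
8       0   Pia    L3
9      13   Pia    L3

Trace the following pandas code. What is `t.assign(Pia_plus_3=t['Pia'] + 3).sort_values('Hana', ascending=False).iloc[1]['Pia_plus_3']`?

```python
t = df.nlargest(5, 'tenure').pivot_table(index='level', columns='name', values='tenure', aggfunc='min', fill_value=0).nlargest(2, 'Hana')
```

3

take 5 rows with largest tenure:
   tenure  name level
0      20   Cal    L6
1      18  Hana    L4
3      15   Pia    L4
9      13   Pia    L3
7      11  Hana    L6
pivot: rows=level, cols=name, min(tenure):
name   Cal  Hana  Pia
level                
L3       0     0   13
L4       0    18   15
L6      20    11    0
take 2 rows with largest Hana:
name   Cal  Hana  Pia
level                
L4       0    18   15
L6      20    11    0
add column Pia_plus_3 = t['Pia'] + 3:
name   Cal  Hana  Pia  Pia_plus_3
level                            
L4       0    18   15          18
L6      20    11    0           3
sort by Hana descending:
name   Cal  Hana  Pia  Pia_plus_3
level                            
L4       0    18   15          18
L6      20    11    0           3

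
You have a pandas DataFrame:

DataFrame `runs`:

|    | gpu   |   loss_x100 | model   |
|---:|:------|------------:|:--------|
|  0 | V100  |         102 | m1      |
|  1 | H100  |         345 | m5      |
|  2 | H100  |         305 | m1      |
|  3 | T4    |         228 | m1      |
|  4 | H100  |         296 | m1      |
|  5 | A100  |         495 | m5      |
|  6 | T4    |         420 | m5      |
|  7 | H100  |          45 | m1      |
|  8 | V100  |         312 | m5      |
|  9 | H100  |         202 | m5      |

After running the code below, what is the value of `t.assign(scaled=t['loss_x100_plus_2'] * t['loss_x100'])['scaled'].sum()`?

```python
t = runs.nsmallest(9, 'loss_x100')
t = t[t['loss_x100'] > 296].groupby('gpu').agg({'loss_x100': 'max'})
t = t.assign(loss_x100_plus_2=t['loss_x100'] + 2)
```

take 9 rows with smallest loss_x100:
    gpu  loss_x100 model
7  H100         45    m1
0  V100        102    m1
9  H100        202    m5
3    T4        228    m1
4  H100        296    m1
2  H100        305    m1
8  V100        312    m5
1  H100        345    m5
6    T4        420    m5
filter rows where loss_x100 > 296:
    gpu  loss_x100 model
2  H100        305    m1
8  V100        312    m5
1  H100        345    m5
6    T4        420    m5
group by gpu, max of loss_x100:
      loss_x100
gpu            
H100        345
T4          420
V100        312
add column loss_x100_plus_2 = t['loss_x100'] + 2:
      loss_x100  loss_x100_plus_2
gpu                              
H100        345               347
T4          420               422
V100        312               314
add column scaled = t['loss_x100_plus_2'] * t['loss_x100']:
      loss_x100  loss_x100_plus_2  scaled
gpu                                      
H100        345               347  119715
T4          420               422  177240
V100        312               314   97968
Then the sum of column 'scaled': 394923

394923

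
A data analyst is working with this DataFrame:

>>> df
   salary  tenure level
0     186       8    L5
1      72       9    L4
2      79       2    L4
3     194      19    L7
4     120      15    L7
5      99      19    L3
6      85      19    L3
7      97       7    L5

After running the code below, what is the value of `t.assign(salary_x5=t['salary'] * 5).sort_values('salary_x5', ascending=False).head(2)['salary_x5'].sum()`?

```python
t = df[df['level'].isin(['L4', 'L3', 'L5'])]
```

filter rows where level in ['L4', 'L3', 'L5']:
   salary  tenure level
0     186       8    L5
1      72       9    L4
2      79       2    L4
5      99      19    L3
6      85      19    L3
7      97       7    L5
add column salary_x5 = t['salary'] * 5:
   salary  tenure level  salary_x5
0     186       8    L5        930
1      72       9    L4        360
2      79       2    L4        395
5      99      19    L3        495
6      85      19    L3        425
7      97       7    L5        485
sort by salary_x5 descending:
   salary  tenure level  salary_x5
0     186       8    L5        930
5      99      19    L3        495
7      97       7    L5        485
6      85      19    L3        425
2      79       2    L4        395
1      72       9    L4        360
take first 2 rows:
   salary  tenure level  salary_x5
0     186       8    L5        930
5      99      19    L3        495
Taking the sum of column 'salary_x5' gives 1425.

1425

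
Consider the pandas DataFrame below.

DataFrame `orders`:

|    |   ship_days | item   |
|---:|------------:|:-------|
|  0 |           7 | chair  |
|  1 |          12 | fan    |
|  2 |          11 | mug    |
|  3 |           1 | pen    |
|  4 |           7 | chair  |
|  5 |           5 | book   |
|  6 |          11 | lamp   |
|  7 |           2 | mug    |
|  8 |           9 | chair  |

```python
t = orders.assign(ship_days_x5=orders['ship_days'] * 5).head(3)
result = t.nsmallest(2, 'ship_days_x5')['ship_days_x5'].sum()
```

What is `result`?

90

add column ship_days_x5 = orders['ship_days'] * 5:
   ship_days   item  ship_days_x5
0          7  chair            35
1         12    fan            60
2         11    mug            55
3          1    pen             5
4          7  chair            35
5          5   book            25
6         11   lamp            55
7          2    mug            10
8          9  chair            45
take first 3 rows:
   ship_days   item  ship_days_x5
0          7  chair            35
1         12    fan            60
2         11    mug            55
take 2 rows with smallest ship_days_x5:
   ship_days   item  ship_days_x5
0          7  chair            35
2         11    mug            55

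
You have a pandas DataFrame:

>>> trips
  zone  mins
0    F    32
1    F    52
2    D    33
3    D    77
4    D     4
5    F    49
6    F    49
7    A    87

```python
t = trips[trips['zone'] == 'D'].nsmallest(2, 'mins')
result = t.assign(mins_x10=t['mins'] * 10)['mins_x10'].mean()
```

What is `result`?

185.0

filter rows where zone == 'D':
  zone  mins
2    D    33
3    D    77
4    D     4
take 2 rows with smallest mins:
  zone  mins
4    D     4
2    D    33
add column mins_x10 = t['mins'] * 10:
  zone  mins  mins_x10
4    D     4        40
2    D    33       330
Hence 185.0.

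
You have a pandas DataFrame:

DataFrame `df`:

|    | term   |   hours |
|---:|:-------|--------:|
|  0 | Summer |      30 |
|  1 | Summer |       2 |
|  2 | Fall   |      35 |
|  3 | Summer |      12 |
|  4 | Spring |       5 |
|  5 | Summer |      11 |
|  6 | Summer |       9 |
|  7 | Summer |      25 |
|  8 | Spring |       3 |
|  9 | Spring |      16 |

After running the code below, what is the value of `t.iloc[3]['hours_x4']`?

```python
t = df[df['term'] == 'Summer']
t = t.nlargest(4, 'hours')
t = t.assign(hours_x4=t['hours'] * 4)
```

filter rows where term == 'Summer':
     term  hours
0  Summer     30
1  Summer      2
3  Summer     12
5  Summer     11
6  Summer      9
7  Summer     25
take 4 rows with largest hours:
     term  hours
0  Summer     30
7  Summer     25
3  Summer     12
5  Summer     11
add column hours_x4 = t['hours'] * 4:
     term  hours  hours_x4
0  Summer     30       120
7  Summer     25       100
3  Summer     12        48
5  Summer     11        44
Then the value at position 3, column 'hours_x4': 44

44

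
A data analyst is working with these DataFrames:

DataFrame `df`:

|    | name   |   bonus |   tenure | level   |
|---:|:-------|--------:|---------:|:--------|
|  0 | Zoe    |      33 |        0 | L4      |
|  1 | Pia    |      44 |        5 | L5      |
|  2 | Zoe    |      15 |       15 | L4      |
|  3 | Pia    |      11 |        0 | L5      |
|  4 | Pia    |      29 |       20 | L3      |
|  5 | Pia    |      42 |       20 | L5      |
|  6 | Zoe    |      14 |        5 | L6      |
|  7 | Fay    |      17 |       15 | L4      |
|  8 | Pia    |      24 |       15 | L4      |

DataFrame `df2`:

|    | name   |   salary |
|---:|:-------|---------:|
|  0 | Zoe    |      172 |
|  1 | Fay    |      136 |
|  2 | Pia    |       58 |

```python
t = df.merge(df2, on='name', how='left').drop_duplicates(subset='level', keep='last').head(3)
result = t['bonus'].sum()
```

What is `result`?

merge on 'name' (how='left') → 9 rows:
  name  bonus  tenure level  salary
0  Zoe     33       0    L4     172
1  Pia     44       5    L5      58
2  Zoe     15      15    L4     172
3  Pia     11       0    L5      58
4  Pia     29      20    L3      58
5  Pia     42      20    L5      58
6  Zoe     14       5    L6     172
7  Fay     17      15    L4     136
8  Pia     24      15    L4      58
drop duplicate level (keep=last):
  name  bonus  tenure level  salary
4  Pia     29      20    L3      58
5  Pia     42      20    L5      58
6  Zoe     14       5    L6     172
8  Pia     24      15    L4      58
take first 3 rows:
  name  bonus  tenure level  salary
4  Pia     29      20    L3      58
5  Pia     42      20    L5      58
6  Zoe     14       5    L6     172

85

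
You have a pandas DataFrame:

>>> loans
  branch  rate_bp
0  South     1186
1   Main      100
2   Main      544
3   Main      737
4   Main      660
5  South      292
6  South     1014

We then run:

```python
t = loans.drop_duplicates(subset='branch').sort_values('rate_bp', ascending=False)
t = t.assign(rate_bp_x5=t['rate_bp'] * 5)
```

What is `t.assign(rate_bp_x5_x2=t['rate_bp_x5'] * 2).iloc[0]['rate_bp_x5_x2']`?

drop duplicate branch (keep=first):
  branch  rate_bp
0  South     1186
1   Main      100
sort by rate_bp descending:
  branch  rate_bp
0  South     1186
1   Main      100
add column rate_bp_x5 = t['rate_bp'] * 5:
  branch  rate_bp  rate_bp_x5
0  South     1186        5930
1   Main      100         500
add column rate_bp_x5_x2 = t['rate_bp_x5'] * 2:
  branch  rate_bp  rate_bp_x5  rate_bp_x5_x2
0  South     1186        5930          11860
1   Main      100         500           1000
The value at position 0, column 'rate_bp_x5_x2' is 11860.

11860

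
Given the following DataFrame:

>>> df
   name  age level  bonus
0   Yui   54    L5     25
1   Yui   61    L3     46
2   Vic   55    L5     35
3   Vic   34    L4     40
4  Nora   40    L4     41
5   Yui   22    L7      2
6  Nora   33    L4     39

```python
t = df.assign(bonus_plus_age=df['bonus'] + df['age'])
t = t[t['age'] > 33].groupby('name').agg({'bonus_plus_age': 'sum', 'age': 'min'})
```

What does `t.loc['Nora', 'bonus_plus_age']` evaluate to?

81

add column bonus_plus_age = df['bonus'] + df['age']:
   name  age level  bonus  bonus_plus_age
0   Yui   54    L5     25              79
1   Yui   61    L3     46             107
2   Vic   55    L5     35              90
3   Vic   34    L4     40              74
4  Nora   40    L4     41              81
5   Yui   22    L7      2              24
6  Nora   33    L4     39              72
filter rows where age > 33:
   name  age level  bonus  bonus_plus_age
0   Yui   54    L5     25              79
1   Yui   61    L3     46             107
2   Vic   55    L5     35              90
3   Vic   34    L4     40              74
4  Nora   40    L4     41              81
group by name: sum(bonus_plus_age), min(age):
      bonus_plus_age  age
name                     
Nora              81   40
Vic              164   34
Yui              186   54
So loc['Nora', 'bonus_plus_age'] = 81.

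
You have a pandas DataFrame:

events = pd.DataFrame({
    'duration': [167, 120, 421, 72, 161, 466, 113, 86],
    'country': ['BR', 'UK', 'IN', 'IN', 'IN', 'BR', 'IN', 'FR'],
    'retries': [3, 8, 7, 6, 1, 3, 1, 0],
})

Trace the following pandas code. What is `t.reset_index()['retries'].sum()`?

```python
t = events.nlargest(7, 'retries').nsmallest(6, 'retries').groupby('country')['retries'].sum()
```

21

take 7 rows with largest retries:
   duration country  retries
1       120      UK        8
2       421      IN        7
3        72      IN        6
0       167      BR        3
5       466      BR        3
4       161      IN        1
6       113      IN        1
take 6 rows with smallest retries:
   duration country  retries
4       161      IN        1
6       113      IN        1
0       167      BR        3
5       466      BR        3
3        72      IN        6
2       421      IN        7
group by country, sum of retries:
country
BR     6
IN    15
Name: retries, dtype: int64
reset_index():
  country  retries
0      BR        6
1      IN       15
Hence 21.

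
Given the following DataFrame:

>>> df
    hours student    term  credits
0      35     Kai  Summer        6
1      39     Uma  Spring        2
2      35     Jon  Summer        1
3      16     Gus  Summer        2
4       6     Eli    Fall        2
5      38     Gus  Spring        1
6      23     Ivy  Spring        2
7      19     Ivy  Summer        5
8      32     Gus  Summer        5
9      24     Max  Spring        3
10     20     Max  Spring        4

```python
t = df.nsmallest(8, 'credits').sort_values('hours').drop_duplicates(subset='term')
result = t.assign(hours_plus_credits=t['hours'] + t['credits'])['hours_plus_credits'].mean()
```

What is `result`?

take 8 rows with smallest credits:
    hours student    term  credits
2      35     Jon  Summer        1
5      38     Gus  Spring        1
1      39     Uma  Spring        2
3      16     Gus  Summer        2
4       6     Eli    Fall        2
6      23     Ivy  Spring        2
9      24     Max  Spring        3
10     20     Max  Spring        4
sort by hours:
    hours student    term  credits
4       6     Eli    Fall        2
3      16     Gus  Summer        2
10     20     Max  Spring        4
6      23     Ivy  Spring        2
9      24     Max  Spring        3
2      35     Jon  Summer        1
5      38     Gus  Spring        1
1      39     Uma  Spring        2
drop duplicate term (keep=first):
    hours student    term  credits
4       6     Eli    Fall        2
3      16     Gus  Summer        2
10     20     Max  Spring        4
add column hours_plus_credits = t['hours'] + t['credits']:
    hours student    term  credits  hours_plus_credits
4       6     Eli    Fall        2                   8
3      16     Gus  Summer        2                  18
10     20     Max  Spring        4                  24
So mean() = 16.6666666667.

16.6666666667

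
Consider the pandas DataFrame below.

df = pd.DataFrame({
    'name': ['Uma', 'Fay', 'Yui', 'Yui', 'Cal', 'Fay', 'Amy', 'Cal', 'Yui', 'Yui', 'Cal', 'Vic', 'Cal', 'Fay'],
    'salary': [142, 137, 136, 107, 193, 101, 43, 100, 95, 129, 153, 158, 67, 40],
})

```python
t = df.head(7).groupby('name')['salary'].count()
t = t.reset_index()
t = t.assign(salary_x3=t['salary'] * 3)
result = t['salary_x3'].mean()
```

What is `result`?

take first 7 rows:
  name  salary
0  Uma     142
1  Fay     137
2  Yui     136
3  Yui     107
4  Cal     193
5  Fay     101
6  Amy      43
group by name, count of salary:
name
Amy    1
Cal    1
Fay    2
Uma    1
Yui    2
Name: salary, dtype: int64
reset_index():
  name  salary
0  Amy       1
1  Cal       1
2  Fay       2
3  Uma       1
4  Yui       2
add column salary_x3 = t['salary'] * 3:
  name  salary  salary_x3
0  Amy       1          3
1  Cal       1          3
2  Fay       2          6
3  Uma       1          3
4  Yui       2          6
So mean() = 4.2.

4.2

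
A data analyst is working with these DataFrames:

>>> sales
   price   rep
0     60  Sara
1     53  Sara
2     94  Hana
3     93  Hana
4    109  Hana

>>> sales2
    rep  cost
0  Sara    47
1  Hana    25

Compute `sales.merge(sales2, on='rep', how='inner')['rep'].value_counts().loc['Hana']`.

3

merge on 'rep' (how='inner') → 5 rows:
   price   rep  cost
0     60  Sara    47
1     53  Sara    47
2     94  Hana    25
3     93  Hana    25
4    109  Hana    25
value_counts of rep:
rep
Hana    3
Sara    2
Name: count, dtype: int64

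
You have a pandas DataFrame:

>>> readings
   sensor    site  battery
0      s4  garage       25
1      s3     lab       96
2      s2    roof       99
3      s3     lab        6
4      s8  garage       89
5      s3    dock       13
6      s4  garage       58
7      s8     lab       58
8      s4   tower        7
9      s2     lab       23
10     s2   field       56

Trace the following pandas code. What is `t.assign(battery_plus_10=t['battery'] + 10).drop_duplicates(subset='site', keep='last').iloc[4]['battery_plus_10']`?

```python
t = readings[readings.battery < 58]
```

filter rows where battery < 58:
   sensor    site  battery
0      s4  garage       25
3      s3     lab        6
5      s3    dock       13
8      s4   tower        7
9      s2     lab       23
10     s2   field       56
add column battery_plus_10 = t['battery'] + 10:
   sensor    site  battery  battery_plus_10
0      s4  garage       25               35
3      s3     lab        6               16
5      s3    dock       13               23
8      s4   tower        7               17
9      s2     lab       23               33
10     s2   field       56               66
drop duplicate site (keep=last):
   sensor    site  battery  battery_plus_10
0      s4  garage       25               35
5      s3    dock       13               23
8      s4   tower        7               17
9      s2     lab       23               33
10     s2   field       56               66
Reading off the value at position 4, column 'battery_plus_10', we get 66.

66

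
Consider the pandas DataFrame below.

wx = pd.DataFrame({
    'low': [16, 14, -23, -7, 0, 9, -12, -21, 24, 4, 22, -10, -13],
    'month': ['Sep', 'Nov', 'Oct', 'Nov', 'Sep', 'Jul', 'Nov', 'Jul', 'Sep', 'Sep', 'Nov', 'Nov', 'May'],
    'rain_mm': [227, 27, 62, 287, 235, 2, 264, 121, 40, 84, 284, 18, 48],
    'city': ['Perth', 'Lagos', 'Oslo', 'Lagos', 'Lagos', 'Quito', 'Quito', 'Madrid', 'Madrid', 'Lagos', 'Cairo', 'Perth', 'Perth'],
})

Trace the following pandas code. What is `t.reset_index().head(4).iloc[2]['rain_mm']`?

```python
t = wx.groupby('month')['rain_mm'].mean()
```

176.0

group by month, mean of rain_mm:
month
Jul     61.5
May     48.0
Nov    176.0
Oct     62.0
Sep    146.5
Name: rain_mm, dtype: float64
reset_index():
  month  rain_mm
0   Jul     61.5
1   May     48.0
2   Nov    176.0
3   Oct     62.0
4   Sep    146.5
take first 4 rows:
  month  rain_mm
0   Jul     61.5
1   May     48.0
2   Nov    176.0
3   Oct     62.0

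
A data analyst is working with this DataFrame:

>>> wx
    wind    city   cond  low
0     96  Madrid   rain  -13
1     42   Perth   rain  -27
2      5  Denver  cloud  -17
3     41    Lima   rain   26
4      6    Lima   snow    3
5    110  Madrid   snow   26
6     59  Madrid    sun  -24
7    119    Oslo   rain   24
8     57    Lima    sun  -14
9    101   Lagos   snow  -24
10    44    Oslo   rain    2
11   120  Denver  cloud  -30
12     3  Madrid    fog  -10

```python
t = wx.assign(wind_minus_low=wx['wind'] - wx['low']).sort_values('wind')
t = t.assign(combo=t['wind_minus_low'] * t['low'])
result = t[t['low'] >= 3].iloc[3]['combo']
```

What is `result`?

add column wind_minus_low = wx['wind'] - wx['low']:
    wind    city   cond  low  wind_minus_low
0     96  Madrid   rain  -13             109
1     42   Perth   rain  -27              69
2      5  Denver  cloud  -17              22
3     41    Lima   rain   26              15
4      6    Lima   snow    3               3
5    110  Madrid   snow   26              84
6     59  Madrid    sun  -24              83
7    119    Oslo   rain   24              95
8     57    Lima    sun  -14              71
9    101   Lagos   snow  -24             125
10    44    Oslo   rain    2              42
11   120  Denver  cloud  -30             150
12     3  Madrid    fog  -10              13
sort by wind:
    wind    city   cond  low  wind_minus_low
12     3  Madrid    fog  -10              13
2      5  Denver  cloud  -17              22
4      6    Lima   snow    3               3
3     41    Lima   rain   26              15
1     42   Perth   rain  -27              69
10    44    Oslo   rain    2              42
8     57    Lima    sun  -14              71
6     59  Madrid    sun  -24              83
0     96  Madrid   rain  -13             109
9    101   Lagos   snow  -24             125
5    110  Madrid   snow   26              84
7    119    Oslo   rain   24              95
11   120  Denver  cloud  -30             150
add column combo = t['wind_minus_low'] * t['low']:
    wind    city   cond  low  wind_minus_low  combo
12     3  Madrid    fog  -10              13   -130
2      5  Denver  cloud  -17              22   -374
4      6    Lima   snow    3               3      9
3     41    Lima   rain   26              15    390
1     42   Perth   rain  -27              69  -1863
10    44    Oslo   rain    2              42     84
8     57    Lima    sun  -14              71   -994
6     59  Madrid    sun  -24              83  -1992
0     96  Madrid   rain  -13             109  -1417
9    101   Lagos   snow  -24             125  -3000
5    110  Madrid   snow   26              84   2184
7    119    Oslo   rain   24              95   2280
11   120  Denver  cloud  -30             150  -4500
filter rows where low >= 3:
   wind    city  cond  low  wind_minus_low  combo
4     6    Lima  snow    3               3      9
3    41    Lima  rain   26              15    390
5   110  Madrid  snow   26              84   2184
7   119    Oslo  rain   24              95   2280

2280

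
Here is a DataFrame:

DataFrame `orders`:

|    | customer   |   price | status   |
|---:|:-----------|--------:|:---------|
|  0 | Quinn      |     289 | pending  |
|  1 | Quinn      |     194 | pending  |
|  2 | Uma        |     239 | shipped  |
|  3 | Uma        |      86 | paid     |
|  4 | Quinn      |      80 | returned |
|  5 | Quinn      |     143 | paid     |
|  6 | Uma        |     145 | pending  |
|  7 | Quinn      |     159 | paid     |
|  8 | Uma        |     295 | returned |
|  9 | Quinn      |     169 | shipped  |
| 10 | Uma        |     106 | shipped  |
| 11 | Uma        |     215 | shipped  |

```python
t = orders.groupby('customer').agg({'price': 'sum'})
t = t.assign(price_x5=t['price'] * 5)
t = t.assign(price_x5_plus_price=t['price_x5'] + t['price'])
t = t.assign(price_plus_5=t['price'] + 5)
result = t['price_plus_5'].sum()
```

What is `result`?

group by customer, sum of price:
          price
customer       
Quinn      1034
Uma        1086
add column price_x5 = t['price'] * 5:
          price  price_x5
customer                 
Quinn      1034      5170
Uma        1086      5430
add column price_x5_plus_price = t['price_x5'] + t['price']:
          price  price_x5  price_x5_plus_price
customer                                      
Quinn      1034      5170                 6204
Uma        1086      5430                 6516
add column price_plus_5 = t['price'] + 5:
          price  price_x5  price_x5_plus_price  price_plus_5
customer                                                    
Quinn      1034      5170                 6204          1039
Uma        1086      5430                 6516          1091
The sum of column 'price_plus_5' is 2130.

2130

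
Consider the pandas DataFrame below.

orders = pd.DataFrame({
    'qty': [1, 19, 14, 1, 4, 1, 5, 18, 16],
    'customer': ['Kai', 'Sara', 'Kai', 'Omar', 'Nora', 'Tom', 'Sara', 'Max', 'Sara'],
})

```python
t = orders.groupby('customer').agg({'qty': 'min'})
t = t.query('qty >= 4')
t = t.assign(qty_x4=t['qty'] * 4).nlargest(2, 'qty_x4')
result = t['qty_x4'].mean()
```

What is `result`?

46.0

group by customer, min of qty:
          qty
customer     
Kai         1
Max        18
Nora        4
Omar        1
Sara        5
Tom         1
filter rows where qty >= 4:
          qty
customer     
Max        18
Nora        4
Sara        5
add column qty_x4 = t['qty'] * 4:
          qty  qty_x4
customer             
Max        18      72
Nora        4      16
Sara        5      20
take 2 rows with largest qty_x4:
          qty  qty_x4
customer             
Max        18      72
Sara        5      20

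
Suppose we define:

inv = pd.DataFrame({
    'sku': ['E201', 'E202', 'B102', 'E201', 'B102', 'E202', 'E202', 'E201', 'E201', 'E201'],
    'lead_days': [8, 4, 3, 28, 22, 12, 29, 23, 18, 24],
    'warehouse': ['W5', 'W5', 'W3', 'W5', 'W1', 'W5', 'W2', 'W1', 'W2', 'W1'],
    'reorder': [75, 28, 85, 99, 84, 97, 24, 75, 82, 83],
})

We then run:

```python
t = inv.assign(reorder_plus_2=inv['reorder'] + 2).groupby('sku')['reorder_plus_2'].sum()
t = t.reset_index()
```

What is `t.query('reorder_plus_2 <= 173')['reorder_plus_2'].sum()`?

328

add column reorder_plus_2 = inv['reorder'] + 2:
    sku  lead_days warehouse  reorder  reorder_plus_2
0  E201          8        W5       75              77
1  E202          4        W5       28              30
2  B102          3        W3       85              87
3  E201         28        W5       99             101
4  B102         22        W1       84              86
5  E202         12        W5       97              99
6  E202         29        W2       24              26
7  E201         23        W1       75              77
8  E201         18        W2       82              84
9  E201         24        W1       83              85
group by sku, sum of reorder_plus_2:
sku
B102    173
E201    424
E202    155
Name: reorder_plus_2, dtype: int64
reset_index():
    sku  reorder_plus_2
0  B102             173
1  E201             424
2  E202             155
filter rows where reorder_plus_2 <= 173:
    sku  reorder_plus_2
0  B102             173
2  E202             155
The sum of column 'reorder_plus_2' is 328.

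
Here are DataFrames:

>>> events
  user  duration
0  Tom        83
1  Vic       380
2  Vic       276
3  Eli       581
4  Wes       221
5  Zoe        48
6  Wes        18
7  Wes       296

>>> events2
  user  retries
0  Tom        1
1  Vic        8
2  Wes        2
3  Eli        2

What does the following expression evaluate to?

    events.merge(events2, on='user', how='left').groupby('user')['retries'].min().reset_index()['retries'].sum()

13.0

merge on 'user' (how='left') → 8 rows:
  user  duration  retries
0  Tom        83      1.0
1  Vic       380      8.0
2  Vic       276      8.0
3  Eli       581      2.0
4  Wes       221      2.0
5  Zoe        48      NaN
6  Wes        18      2.0
7  Wes       296      2.0
group by user, min of retries:
user
Eli    2.0
Tom    1.0
Vic    8.0
Wes    2.0
Zoe    NaN
Name: retries, dtype: float64
reset_index():
  user  retries
0  Eli      2.0
1  Tom      1.0
2  Vic      8.0
3  Wes      2.0
4  Zoe      NaN
Then the sum of column 'retries': 13.0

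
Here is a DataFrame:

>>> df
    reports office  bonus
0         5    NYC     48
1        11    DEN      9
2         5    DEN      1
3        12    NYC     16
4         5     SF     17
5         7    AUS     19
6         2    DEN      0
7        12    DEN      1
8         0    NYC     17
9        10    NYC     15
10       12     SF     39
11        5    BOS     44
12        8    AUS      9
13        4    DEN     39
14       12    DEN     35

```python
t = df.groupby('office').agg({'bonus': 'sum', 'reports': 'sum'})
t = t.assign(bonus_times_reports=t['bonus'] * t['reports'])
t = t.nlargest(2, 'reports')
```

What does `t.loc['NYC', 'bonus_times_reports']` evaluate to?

2592

group by office: sum(bonus), sum(reports):
        bonus  reports
office                
AUS        28       15
BOS        44        5
DEN        85       46
NYC        96       27
SF         56       17
add column bonus_times_reports = t['bonus'] * t['reports']:
        bonus  reports  bonus_times_reports
office                                     
AUS        28       15                  420
BOS        44        5                  220
DEN        85       46                 3910
NYC        96       27                 2592
SF         56       17                  952
take 2 rows with largest reports:
        bonus  reports  bonus_times_reports
office                                     
DEN        85       46                 3910
NYC        96       27                 2592
Reading off the value at row 'NYC', column 'bonus_times_reports', we get 2592.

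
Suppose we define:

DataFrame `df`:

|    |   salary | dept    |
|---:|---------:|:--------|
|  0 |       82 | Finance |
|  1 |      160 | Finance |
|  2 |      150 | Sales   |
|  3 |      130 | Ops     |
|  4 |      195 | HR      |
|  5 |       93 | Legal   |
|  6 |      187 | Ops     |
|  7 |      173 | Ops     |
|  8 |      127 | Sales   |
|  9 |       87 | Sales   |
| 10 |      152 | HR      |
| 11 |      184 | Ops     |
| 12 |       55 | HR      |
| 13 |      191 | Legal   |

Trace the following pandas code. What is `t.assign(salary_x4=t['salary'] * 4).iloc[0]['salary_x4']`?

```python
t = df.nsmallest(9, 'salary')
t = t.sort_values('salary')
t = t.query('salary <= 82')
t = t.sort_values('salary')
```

take 9 rows with smallest salary:
    salary     dept
12      55       HR
0       82  Finance
9       87    Sales
5       93    Legal
8      127    Sales
3      130      Ops
2      150    Sales
10     152       HR
1      160  Finance
sort by salary:
    salary     dept
12      55       HR
0       82  Finance
9       87    Sales
5       93    Legal
8      127    Sales
3      130      Ops
2      150    Sales
10     152       HR
1      160  Finance
filter rows where salary <= 82:
    salary     dept
12      55       HR
0       82  Finance
sort by salary:
    salary     dept
12      55       HR
0       82  Finance
add column salary_x4 = t['salary'] * 4:
    salary     dept  salary_x4
12      55       HR        220
0       82  Finance        328
Then the value at position 0, column 'salary_x4': 220

220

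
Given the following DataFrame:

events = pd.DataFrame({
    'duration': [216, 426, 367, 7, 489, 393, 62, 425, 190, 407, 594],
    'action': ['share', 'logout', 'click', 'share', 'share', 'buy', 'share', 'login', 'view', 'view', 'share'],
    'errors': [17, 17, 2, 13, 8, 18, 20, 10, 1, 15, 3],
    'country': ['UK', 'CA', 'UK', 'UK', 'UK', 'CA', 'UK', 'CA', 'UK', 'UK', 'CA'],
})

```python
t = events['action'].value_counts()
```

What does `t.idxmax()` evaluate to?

value_counts of action:
action
share     5
view      2
logout    1
click     1
buy       1
login     1
Name: count, dtype: int64
Reading off the label with the largest value, we get share.

share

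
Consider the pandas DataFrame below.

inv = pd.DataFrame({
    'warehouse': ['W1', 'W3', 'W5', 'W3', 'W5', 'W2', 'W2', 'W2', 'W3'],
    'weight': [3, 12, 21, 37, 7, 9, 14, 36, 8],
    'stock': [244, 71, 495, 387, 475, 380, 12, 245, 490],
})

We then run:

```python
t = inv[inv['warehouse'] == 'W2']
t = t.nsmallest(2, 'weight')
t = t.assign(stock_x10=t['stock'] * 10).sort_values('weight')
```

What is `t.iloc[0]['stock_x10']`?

filter rows where warehouse == 'W2':
  warehouse  weight  stock
5        W2       9    380
6        W2      14     12
7        W2      36    245
take 2 rows with smallest weight:
  warehouse  weight  stock
5        W2       9    380
6        W2      14     12
add column stock_x10 = t['stock'] * 10:
  warehouse  weight  stock  stock_x10
5        W2       9    380       3800
6        W2      14     12        120
sort by weight:
  warehouse  weight  stock  stock_x10
5        W2       9    380       3800
6        W2      14     12        120

3800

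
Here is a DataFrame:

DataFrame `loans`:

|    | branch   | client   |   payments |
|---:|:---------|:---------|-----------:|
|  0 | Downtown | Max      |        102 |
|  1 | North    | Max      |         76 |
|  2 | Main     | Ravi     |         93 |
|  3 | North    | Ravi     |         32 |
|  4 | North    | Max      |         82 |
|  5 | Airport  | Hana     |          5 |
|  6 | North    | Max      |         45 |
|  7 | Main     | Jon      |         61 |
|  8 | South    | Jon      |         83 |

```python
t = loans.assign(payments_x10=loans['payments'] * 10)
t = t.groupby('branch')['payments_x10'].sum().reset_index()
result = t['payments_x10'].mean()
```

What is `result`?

add column payments_x10 = loans['payments'] * 10:
     branch client  payments  payments_x10
0  Downtown    Max       102          1020
1     North    Max        76           760
2      Main   Ravi        93           930
3     North   Ravi        32           320
4     North    Max        82           820
5   Airport   Hana         5            50
6     North    Max        45           450
7      Main    Jon        61           610
8     South    Jon        83           830
group by branch, sum of payments_x10:
branch
Airport       50
Downtown    1020
Main        1540
North       2350
South        830
Name: payments_x10, dtype: int64
reset_index():
     branch  payments_x10
0   Airport            50
1  Downtown          1020
2      Main          1540
3     North          2350
4     South           830

1158.0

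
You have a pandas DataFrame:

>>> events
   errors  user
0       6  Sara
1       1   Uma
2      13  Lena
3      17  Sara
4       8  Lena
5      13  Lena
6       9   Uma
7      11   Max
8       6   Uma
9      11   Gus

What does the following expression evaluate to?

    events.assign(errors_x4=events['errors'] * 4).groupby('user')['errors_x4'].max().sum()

add column errors_x4 = events['errors'] * 4:
   errors  user  errors_x4
0       6  Sara         24
1       1   Uma          4
2      13  Lena         52
3      17  Sara         68
4       8  Lena         32
5      13  Lena         52
6       9   Uma         36
7      11   Max         44
8       6   Uma         24
9      11   Gus         44
group by user, max of errors_x4:
user
Gus     44
Lena    52
Max     44
Sara    68
Uma     36
Name: errors_x4, dtype: int64
Reading off the sum of the resulting series, we get 244.

244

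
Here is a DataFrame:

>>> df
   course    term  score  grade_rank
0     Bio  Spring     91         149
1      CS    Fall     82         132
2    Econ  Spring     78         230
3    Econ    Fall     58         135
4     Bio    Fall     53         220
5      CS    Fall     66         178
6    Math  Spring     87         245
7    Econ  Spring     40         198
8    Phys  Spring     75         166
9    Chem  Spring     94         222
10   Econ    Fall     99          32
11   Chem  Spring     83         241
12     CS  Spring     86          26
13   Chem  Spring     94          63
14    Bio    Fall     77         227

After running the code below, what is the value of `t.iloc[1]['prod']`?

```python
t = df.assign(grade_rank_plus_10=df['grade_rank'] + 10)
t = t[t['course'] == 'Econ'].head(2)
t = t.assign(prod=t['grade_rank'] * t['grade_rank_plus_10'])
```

19575

add column grade_rank_plus_10 = df['grade_rank'] + 10:
   course    term  score  grade_rank  grade_rank_plus_10
0     Bio  Spring     91         149                 159
1      CS    Fall     82         132                 142
2    Econ  Spring     78         230                 240
3    Econ    Fall     58         135                 145
4     Bio    Fall     53         220                 230
5      CS    Fall     66         178                 188
6    Math  Spring     87         245                 255
7    Econ  Spring     40         198                 208
8    Phys  Spring     75         166                 176
9    Chem  Spring     94         222                 232
10   Econ    Fall     99          32                  42
11   Chem  Spring     83         241                 251
12     CS  Spring     86          26                  36
13   Chem  Spring     94          63                  73
14    Bio    Fall     77         227                 237
filter rows where course == 'Econ':
   course    term  score  grade_rank  grade_rank_plus_10
2    Econ  Spring     78         230                 240
3    Econ    Fall     58         135                 145
7    Econ  Spring     40         198                 208
10   Econ    Fall     99          32                  42
take first 2 rows:
  course    term  score  grade_rank  grade_rank_plus_10
2   Econ  Spring     78         230                 240
3   Econ    Fall     58         135                 145
add column prod = t['grade_rank'] * t['grade_rank_plus_10']:
  course    term  score  grade_rank  grade_rank_plus_10   prod
2   Econ  Spring     78         230                 240  55200
3   Econ    Fall     58         135                 145  19575
The value at position 1, column 'prod' is 19575.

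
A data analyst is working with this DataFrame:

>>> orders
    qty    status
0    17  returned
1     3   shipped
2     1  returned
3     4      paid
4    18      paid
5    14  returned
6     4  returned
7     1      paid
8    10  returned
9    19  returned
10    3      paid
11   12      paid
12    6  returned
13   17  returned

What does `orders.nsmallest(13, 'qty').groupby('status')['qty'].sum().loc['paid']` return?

38

take 13 rows with smallest qty:
    qty    status
2     1  returned
7     1      paid
1     3   shipped
10    3      paid
3     4      paid
6     4  returned
12    6  returned
8    10  returned
11   12      paid
5    14  returned
0    17  returned
13   17  returned
4    18      paid
group by status, sum of qty:
status
paid        38
returned    69
shipped      3
Name: qty, dtype: int64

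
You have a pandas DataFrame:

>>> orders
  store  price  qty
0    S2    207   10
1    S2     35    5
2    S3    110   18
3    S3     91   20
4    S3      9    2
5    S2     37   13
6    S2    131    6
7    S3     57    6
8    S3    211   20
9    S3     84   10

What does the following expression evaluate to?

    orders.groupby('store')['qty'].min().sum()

7

group by store, min of qty:
store
S2    5
S3    2
Name: qty, dtype: int64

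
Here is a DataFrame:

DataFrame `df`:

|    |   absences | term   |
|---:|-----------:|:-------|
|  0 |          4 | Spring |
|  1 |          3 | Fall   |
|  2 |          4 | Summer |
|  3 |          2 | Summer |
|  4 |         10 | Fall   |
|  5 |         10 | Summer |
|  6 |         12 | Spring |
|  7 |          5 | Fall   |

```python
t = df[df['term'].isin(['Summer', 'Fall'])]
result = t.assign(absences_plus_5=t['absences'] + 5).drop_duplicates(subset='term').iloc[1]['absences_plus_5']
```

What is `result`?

9

filter rows where term in ['Summer', 'Fall']:
   absences    term
1         3    Fall
2         4  Summer
3         2  Summer
4        10    Fall
5        10  Summer
7         5    Fall
add column absences_plus_5 = t['absences'] + 5:
   absences    term  absences_plus_5
1         3    Fall                8
2         4  Summer                9
3         2  Summer                7
4        10    Fall               15
5        10  Summer               15
7         5    Fall               10
drop duplicate term (keep=first):
   absences    term  absences_plus_5
1         3    Fall                8
2         4  Summer                9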